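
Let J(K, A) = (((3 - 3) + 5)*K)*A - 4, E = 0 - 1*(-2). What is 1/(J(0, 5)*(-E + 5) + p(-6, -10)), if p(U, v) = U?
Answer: -1/18 ≈ -0.055556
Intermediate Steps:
E = 2 (E = 0 + 2 = 2)
J(K, A) = -4 + 5*A*K (J(K, A) = ((0 + 5)*K)*A - 4 = (5*K)*A - 4 = 5*A*K - 4 = -4 + 5*A*K)
1/(J(0, 5)*(-E + 5) + p(-6, -10)) = 1/((-4 + 5*5*0)*(-1*2 + 5) - 6) = 1/((-4 + 0)*(-2 + 5) - 6) = 1/(-4*3 - 6) = 1/(-12 - 6) = 1/(-18) = -1/18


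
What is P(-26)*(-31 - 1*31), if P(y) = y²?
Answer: -41912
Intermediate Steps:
P(-26)*(-31 - 1*31) = (-26)²*(-31 - 1*31) = 676*(-31 - 31) = 676*(-62) = -41912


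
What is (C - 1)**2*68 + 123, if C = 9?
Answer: 4475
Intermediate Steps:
(C - 1)**2*68 + 123 = (9 - 1)**2*68 + 123 = 8**2*68 + 123 = 64*68 + 123 = 4352 + 123 = 4475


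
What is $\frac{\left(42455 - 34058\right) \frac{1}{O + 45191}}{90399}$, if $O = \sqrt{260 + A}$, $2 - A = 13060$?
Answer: $\frac{126489609}{61538796194107} - \frac{25191 i \sqrt{158}}{61538796194107} \approx 2.0554 \cdot 10^{-6} - 5.1455 \cdot 10^{-9} i$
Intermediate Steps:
$A = -13058$ ($A = 2 - 13060 = -13058$)
$O = 9 i \sqrt{158}$ ($O = \sqrt{260 - 13058} = \sqrt{-12798} = 9 i \sqrt{158} \approx 113.13 i$)
$\frac{\left(42455 - 34058\right) \frac{1}{O + 45191}}{90399} = \frac{\left(42455 - 34058\right) \frac{1}{9 i \sqrt{158} + 45191}}{90399} = \frac{8397}{45191 + 9 i \sqrt{158}} \cdot \frac{1}{90399} = \frac{2799}{30133 \left(45191 + 9 i \sqrt{158}\right)}$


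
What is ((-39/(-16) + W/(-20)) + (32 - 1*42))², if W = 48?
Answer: 635209/6400 ≈ 99.251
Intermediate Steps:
((-39/(-16) + W/(-20)) + (32 - 1*42))² = ((-39/(-16) + 48/(-20)) + (32 - 1*42))² = ((-39*(-1/16) + 48*(-1/20)) + (32 - 42))² = ((39/16 - 12/5) - 10)² = (3/80 - 10)² = (-797/80)² = 635209/6400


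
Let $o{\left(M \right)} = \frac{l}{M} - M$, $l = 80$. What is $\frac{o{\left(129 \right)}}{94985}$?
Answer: $- \frac{16561}{12253065} \approx -0.0013516$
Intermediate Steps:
$o{\left(M \right)} = - M + \frac{80}{M}$ ($o{\left(M \right)} = \frac{80}{M} - M = - M + \frac{80}{M}$)
$\frac{o{\left(129 \right)}}{94985} = \frac{\left(-1\right) 129 + \frac{80}{129}}{94985} = \left(-129 + 80 \cdot \frac{1}{129}\right) \frac{1}{94985} = \left(-129 + \frac{80}{129}\right) \frac{1}{94985} = \left(- \frac{16561}{129}\right) \frac{1}{94985} = - \frac{16561}{12253065}$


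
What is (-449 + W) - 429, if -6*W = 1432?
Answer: -3350/3 ≈ -1116.7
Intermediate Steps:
W = -716/3 (W = -1/6*1432 = -716/3 ≈ -238.67)
(-449 + W) - 429 = (-449 - 716/3) - 429 = -2063/3 - 429 = -3350/3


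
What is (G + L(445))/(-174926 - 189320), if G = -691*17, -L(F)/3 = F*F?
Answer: 302911/182123 ≈ 1.6632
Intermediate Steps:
L(F) = -3*F**2 (L(F) = -3*F*F = -3*F**2)
G = -11747
(G + L(445))/(-174926 - 189320) = (-11747 - 3*445**2)/(-174926 - 189320) = (-11747 - 3*198025)/(-364246) = (-11747 - 594075)*(-1/364246) = -605822*(-1/364246) = 302911/182123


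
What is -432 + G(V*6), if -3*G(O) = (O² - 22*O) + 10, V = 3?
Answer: -1234/3 ≈ -411.33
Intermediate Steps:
G(O) = -10/3 - O²/3 + 22*O/3 (G(O) = -((O² - 22*O) + 10)/3 = -(10 + O² - 22*O)/3 = -10/3 - O²/3 + 22*O/3)
-432 + G(V*6) = -432 + (-10/3 - (3*6)²/3 + 22*(3*6)/3) = -432 + (-10/3 - ⅓*18² + (22/3)*18) = -432 + (-10/3 - ⅓*324 + 132) = -432 + (-10/3 - 108 + 132) = -432 + 62/3 = -1234/3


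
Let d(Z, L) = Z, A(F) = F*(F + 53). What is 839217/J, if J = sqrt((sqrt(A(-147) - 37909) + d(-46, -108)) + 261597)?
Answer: 839217/sqrt(261551 + I*sqrt(24091)) ≈ 1641.0 - 0.4869*I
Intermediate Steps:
A(F) = F*(53 + F)
J = sqrt(261551 + I*sqrt(24091)) (J = sqrt((sqrt(-147*(53 - 147) - 37909) - 46) + 261597) = sqrt((sqrt(-147*(-94) - 37909) - 46) + 261597) = sqrt((sqrt(13818 - 37909) - 46) + 261597) = sqrt((sqrt(-24091) - 46) + 261597) = sqrt((I*sqrt(24091) - 46) + 261597) = sqrt((-46 + I*sqrt(24091)) + 261597) = sqrt(261551 + I*sqrt(24091)) ≈ 511.42 + 0.152*I)
839217/J = 839217/(sqrt(261551 + I*sqrt(24091))) = 839217/sqrt(261551 + I*sqrt(24091))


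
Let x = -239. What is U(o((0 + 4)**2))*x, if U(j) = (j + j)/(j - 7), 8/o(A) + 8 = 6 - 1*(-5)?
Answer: 3824/13 ≈ 294.15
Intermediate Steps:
o(A) = 8/3 (o(A) = 8/(-8 + (6 - 1*(-5))) = 8/(-8 + (6 + 5)) = 8/(-8 + 11) = 8/3)
U(j) = 2*j/(-7 + j) (U(j) = (2*j)/(-7 + j) = 2*j/(-7 + j))
U(o((0 + 4)**2))*x = (2*(8/3)/(-7 + 8/3))*(-239) = (2*(8/3)/(-13/3))*(-239) = (2*(8/3)*(-3/13))*(-239) = -16/13*(-239) = 3824/13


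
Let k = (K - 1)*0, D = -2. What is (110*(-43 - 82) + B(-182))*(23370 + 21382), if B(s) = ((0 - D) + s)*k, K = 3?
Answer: -615340000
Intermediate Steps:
k = 0 (k = (3 - 1)*0 = 2*0 = 0)
B(s) = 0 (B(s) = ((0 - 1*(-2)) + s)*0 = ((0 + 2) + s)*0 = (2 + s)*0 = 0)
(110*(-43 - 82) + B(-182))*(23370 + 21382) = (110*(-43 - 82) + 0)*(23370 + 21382) = (110*(-125) + 0)*44752 = (-13750 + 0)*44752 = -13750*44752 = -615340000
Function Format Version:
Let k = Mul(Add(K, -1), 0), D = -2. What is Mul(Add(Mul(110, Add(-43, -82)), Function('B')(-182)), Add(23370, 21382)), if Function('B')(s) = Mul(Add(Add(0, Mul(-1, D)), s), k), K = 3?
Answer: -615340000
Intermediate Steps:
k = 0 (k = Mul(Add(3, -1), 0) = Mul(2, 0) = 0)
Function('B')(s) = 0 (Function('B')(s) = Mul(Add(Add(0, Mul(-1, -2)), s), 0) = Mul(Add(Add(0, 2), s), 0) = Mul(Add(2, s), 0) = 0)
Mul(Add(Mul(110, Add(-43, -82)), Function('B')(-182)), Add(23370, 21382)) = Mul(Add(Mul(110, Add(-43, -82)), 0), Add(23370, 21382)) = Mul(Add(Mul(110, -125), 0), 44752) = Mul(Add(-13750, 0), 44752) = Mul(-13750, 44752) = -615340000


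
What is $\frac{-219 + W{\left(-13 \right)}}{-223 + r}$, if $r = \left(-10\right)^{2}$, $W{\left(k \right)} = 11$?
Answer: $\frac{208}{123} \approx 1.6911$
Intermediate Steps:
$r = 100$
$\frac{-219 + W{\left(-13 \right)}}{-223 + r} = \frac{-219 + 11}{-223 + 100} = - \frac{208}{-123} = \left(-208\right) \left(- \frac{1}{123}\right) = \frac{208}{123}$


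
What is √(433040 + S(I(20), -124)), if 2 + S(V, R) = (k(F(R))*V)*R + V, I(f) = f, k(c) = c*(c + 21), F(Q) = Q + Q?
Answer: 3*I*√15464558 ≈ 11798.0*I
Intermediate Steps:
F(Q) = 2*Q
k(c) = c*(21 + c)
S(V, R) = -2 + V + 2*V*R²*(21 + 2*R) (S(V, R) = -2 + ((((2*R)*(21 + 2*R))*V)*R + V) = -2 + (((2*R*(21 + 2*R))*V)*R + V) = -2 + ((2*R*V*(21 + 2*R))*R + V) = -2 + (2*V*R²*(21 + 2*R) + V) = -2 + (V + 2*V*R²*(21 + 2*R)) = -2 + V + 2*V*R²*(21 + 2*R))
√(433040 + S(I(20), -124)) = √(433040 + (-2 + 20 + 2*20*(-124)²*(21 + 2*(-124)))) = √(433040 + (-2 + 20 + 2*20*15376*(21 - 248))) = √(433040 + (-2 + 20 + 2*20*15376*(-227))) = √(433040 + (-2 + 20 - 139614080)) = √(433040 - 139614062) = √(-139181022) = 3*I*√15464558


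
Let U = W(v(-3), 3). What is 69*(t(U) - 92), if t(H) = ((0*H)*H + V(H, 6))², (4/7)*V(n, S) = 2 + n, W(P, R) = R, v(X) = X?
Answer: -17043/16 ≈ -1065.2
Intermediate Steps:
U = 3
V(n, S) = 7/2 + 7*n/4 (V(n, S) = 7*(2 + n)/4 = 7/2 + 7*n/4)
t(H) = (7/2 + 7*H/4)² (t(H) = ((0*H)*H + (7/2 + 7*H/4))² = (0*H + (7/2 + 7*H/4))² = (0 + (7/2 + 7*H/4))² = (7/2 + 7*H/4)²)
69*(t(U) - 92) = 69*(49*(2 + 3)²/16 - 92) = 69*((49/16)*5² - 92) = 69*((49/16)*25 - 92) = 69*(1225/16 - 92) = 69*(-247/16) = -17043/16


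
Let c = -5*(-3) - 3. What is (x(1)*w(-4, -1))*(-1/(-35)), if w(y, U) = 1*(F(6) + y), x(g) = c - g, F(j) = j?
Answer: 22/35 ≈ 0.62857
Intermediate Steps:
c = 12 (c = 15 - 3 = 12)
x(g) = 12 - g
w(y, U) = 6 + y (w(y, U) = 1*(6 + y) = 6 + y)
(x(1)*w(-4, -1))*(-1/(-35)) = ((12 - 1*1)*(6 - 4))*(-1/(-35)) = ((12 - 1)*2)*(-1*(-1/35)) = (11*2)*(1/35) = 22*(1/35) = 22/35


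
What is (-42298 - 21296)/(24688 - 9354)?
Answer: -31797/7667 ≈ -4.1473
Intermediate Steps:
(-42298 - 21296)/(24688 - 9354) = -63594/15334 = -63594*1/15334 = -31797/7667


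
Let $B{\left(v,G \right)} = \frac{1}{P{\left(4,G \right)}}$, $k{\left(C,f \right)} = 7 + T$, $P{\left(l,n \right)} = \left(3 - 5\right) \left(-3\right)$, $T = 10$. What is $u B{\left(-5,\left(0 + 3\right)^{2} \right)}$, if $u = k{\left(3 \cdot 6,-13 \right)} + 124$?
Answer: $\frac{47}{2} \approx 23.5$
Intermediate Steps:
$P{\left(l,n \right)} = 6$ ($P{\left(l,n \right)} = \left(-2\right) \left(-3\right) = 6$)
$k{\left(C,f \right)} = 17$ ($k{\left(C,f \right)} = 7 + 10 = 17$)
$B{\left(v,G \right)} = \frac{1}{6}$
$u = 141$ ($u = 17 + 124 = 141$)
$u B{\left(-5,\left(0 + 3\right)^{2} \right)} = 141 \cdot \frac{1}{6} = \frac{47}{2}$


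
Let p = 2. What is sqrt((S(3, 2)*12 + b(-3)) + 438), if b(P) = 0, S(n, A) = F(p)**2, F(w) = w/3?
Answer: sqrt(3990)/3 ≈ 21.055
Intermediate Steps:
F(w) = w/3 (F(w) = w*(1/3) = w/3)
S(n, A) = 4/9 (S(n, A) = ((1/3)*2)**2 = (2/3)**2 = 4/9)
sqrt((S(3, 2)*12 + b(-3)) + 438) = sqrt(((4/9)*12 + 0) + 438) = sqrt((16/3 + 0) + 438) = sqrt(16/3 + 438) = sqrt(1330/3) = sqrt(3990)/3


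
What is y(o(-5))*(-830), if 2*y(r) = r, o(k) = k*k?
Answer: -10375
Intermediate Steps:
o(k) = k²
y(r) = r/2
y(o(-5))*(-830) = ((½)*(-5)²)*(-830) = ((½)*25)*(-830) = (25/2)*(-830) = -10375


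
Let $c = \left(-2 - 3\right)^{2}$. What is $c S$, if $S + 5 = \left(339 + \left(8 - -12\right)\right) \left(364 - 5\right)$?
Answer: $3221900$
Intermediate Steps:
$S = 128876$ ($S = -5 + \left(339 + \left(8 - -12\right)\right) \left(364 - 5\right) = -5 + \left(339 + \left(8 + 12\right)\right) 359 = -5 + \left(339 + 20\right) 359 = -5 + 359 \cdot 359 = -5 + 128881 = 128876$)
$c = 25$ ($c = \left(-5\right)^{2} = 25$)
$c S = 25 \cdot 128876 = 3221900$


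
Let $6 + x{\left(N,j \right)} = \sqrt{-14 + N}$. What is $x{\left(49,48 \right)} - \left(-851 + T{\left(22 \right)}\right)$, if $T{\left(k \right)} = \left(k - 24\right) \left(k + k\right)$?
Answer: $933 + \sqrt{35} \approx 938.92$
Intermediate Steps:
$T{\left(k \right)} = 2 k \left(-24 + k\right)$ ($T{\left(k \right)} = \left(-24 + k\right) 2 k = 2 k \left(-24 + k\right)$)
$x{\left(N,j \right)} = -6 + \sqrt{-14 + N}$
$x{\left(49,48 \right)} - \left(-851 + T{\left(22 \right)}\right) = \left(-6 + \sqrt{-14 + 49}\right) + \left(851 - 2 \cdot 22 \left(-24 + 22\right)\right) = \left(-6 + \sqrt{35}\right) + \left(851 - 2 \cdot 22 \left(-2\right)\right) = \left(-6 + \sqrt{35}\right) + \left(851 - -88\right) = \left(-6 + \sqrt{35}\right) + \left(851 + 88\right) = \left(-6 + \sqrt{35}\right) + 939 = 933 + \sqrt{35}$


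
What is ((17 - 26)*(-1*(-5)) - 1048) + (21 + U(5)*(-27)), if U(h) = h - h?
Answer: -1072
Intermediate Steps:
U(h) = 0
((17 - 26)*(-1*(-5)) - 1048) + (21 + U(5)*(-27)) = ((17 - 26)*(-1*(-5)) - 1048) + (21 + 0*(-27)) = (-9*5 - 1048) + (21 + 0) = (-45 - 1048) + 21 = -1093 + 21 = -1072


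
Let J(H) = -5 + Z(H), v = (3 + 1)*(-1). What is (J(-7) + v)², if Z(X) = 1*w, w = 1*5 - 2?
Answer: 36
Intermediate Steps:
w = 3 (w = 5 - 2 = 3)
v = -4 (v = 4*(-1) = -4)
Z(X) = 3 (Z(X) = 1*3 = 3)
J(H) = -2 (J(H) = -5 + 3 = -2)
(J(-7) + v)² = (-2 - 4)² = (-6)² = 36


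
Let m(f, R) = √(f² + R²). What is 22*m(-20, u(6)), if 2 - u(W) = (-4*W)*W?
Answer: 44*√5429 ≈ 3242.0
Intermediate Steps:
u(W) = 2 + 4*W² (u(W) = 2 - (-4*W)*W = 2 - (-4)*W² = 2 + 4*W²)
m(f, R) = √(R² + f²)
22*m(-20, u(6)) = 22*√((2 + 4*6²)² + (-20)²) = 22*√((2 + 4*36)² + 400) = 22*√((2 + 144)² + 400) = 22*√(146² + 400) = 22*√(21316 + 400) = 22*√21716 = 22*(2*√5429) = 44*√5429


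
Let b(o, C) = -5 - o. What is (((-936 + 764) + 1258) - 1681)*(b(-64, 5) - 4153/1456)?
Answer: -6948835/208 ≈ -33408.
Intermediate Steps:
(((-936 + 764) + 1258) - 1681)*(b(-64, 5) - 4153/1456) = (((-936 + 764) + 1258) - 1681)*((-5 - 1*(-64)) - 4153/1456) = ((-172 + 1258) - 1681)*((-5 + 64) - 4153*1/1456) = (1086 - 1681)*(59 - 4153/1456) = -595*81751/1456 = -6948835/208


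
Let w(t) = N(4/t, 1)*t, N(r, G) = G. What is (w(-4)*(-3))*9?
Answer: 108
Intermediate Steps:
w(t) = t (w(t) = 1*t = t)
(w(-4)*(-3))*9 = -4*(-3)*9 = 12*9 = 108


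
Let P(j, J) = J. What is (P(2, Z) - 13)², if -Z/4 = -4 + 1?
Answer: 1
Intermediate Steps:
Z = 12 (Z = -4*(-4 + 1) = -4*(-3) = 12)
(P(2, Z) - 13)² = (12 - 13)² = (-1)² = 1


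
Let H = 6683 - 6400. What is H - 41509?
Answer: -41226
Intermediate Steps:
H = 283
H - 41509 = 283 - 41509 = -41226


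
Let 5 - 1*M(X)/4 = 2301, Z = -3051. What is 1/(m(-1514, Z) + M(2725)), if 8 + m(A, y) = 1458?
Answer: -1/7734 ≈ -0.00012930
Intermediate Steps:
m(A, y) = 1450 (m(A, y) = -8 + 1458 = 1450)
M(X) = -9184 (M(X) = 20 - 4*2301 = 20 - 9204 = -9184)
1/(m(-1514, Z) + M(2725)) = 1/(1450 - 9184) = 1/(-7734) = -1/7734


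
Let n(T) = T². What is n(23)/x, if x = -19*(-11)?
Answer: 529/209 ≈ 2.5311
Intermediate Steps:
x = 209
n(23)/x = 23²/209 = 529*(1/209) = 529/209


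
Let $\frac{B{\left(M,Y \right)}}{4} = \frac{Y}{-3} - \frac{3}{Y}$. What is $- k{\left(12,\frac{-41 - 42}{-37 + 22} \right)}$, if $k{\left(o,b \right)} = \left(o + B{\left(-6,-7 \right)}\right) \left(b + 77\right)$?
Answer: $- \frac{599192}{315} \approx -1902.2$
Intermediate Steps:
$B{\left(M,Y \right)} = - \frac{12}{Y} - \frac{4 Y}{3}$ ($B{\left(M,Y \right)} = 4 \left(\frac{Y}{-3} - \frac{3}{Y}\right) = 4 \left(Y \left(- \frac{1}{3}\right) - \frac{3}{Y}\right) = 4 \left(- \frac{Y}{3} - \frac{3}{Y}\right) = 4 \left(- \frac{3}{Y} - \frac{Y}{3}\right) = - \frac{12}{Y} - \frac{4 Y}{3}$)
$k{\left(o,b \right)} = \left(77 + b\right) \left(\frac{232}{21} + o\right)$ ($k{\left(o,b \right)} = \left(o - \left(- \frac{28}{3} + \frac{12}{-7}\right)\right) \left(b + 77\right) = \left(o + \left(\left(-12\right) \left(- \frac{1}{7}\right) + \frac{28}{3}\right)\right) \left(77 + b\right) = \left(o + \left(\frac{12}{7} + \frac{28}{3}\right)\right) \left(77 + b\right) = \left(o + \frac{232}{21}\right) \left(77 + b\right) = \left(\frac{232}{21} + o\right) \left(77 + b\right) = \left(77 + b\right) \left(\frac{232}{21} + o\right)$)
$- k{\left(12,\frac{-41 - 42}{-37 + 22} \right)} = - (\frac{2552}{3} + 77 \cdot 12 + \frac{232 \frac{-41 - 42}{-37 + 22}}{21} + \frac{-41 - 42}{-37 + 22} \cdot 12) = - (\frac{2552}{3} + 924 + \frac{232 \left(- \frac{83}{-15}\right)}{21} + - \frac{83}{-15} \cdot 12) = - (\frac{2552}{3} + 924 + \frac{232 \left(\left(-83\right) \left(- \frac{1}{15}\right)\right)}{21} + \left(-83\right) \left(- \frac{1}{15}\right) 12) = - (\frac{2552}{3} + 924 + \frac{232}{21} \cdot \frac{83}{15} + \frac{83}{15} \cdot 12) = - (\frac{2552}{3} + 924 + \frac{19256}{315} + \frac{332}{5}) = \left(-1\right) \frac{599192}{315} = - \frac{599192}{315}$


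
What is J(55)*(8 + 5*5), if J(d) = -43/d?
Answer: -129/5 ≈ -25.800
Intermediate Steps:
J(55)*(8 + 5*5) = (-43/55)*(8 + 5*5) = (-43*1/55)*(8 + 25) = -43/55*33 = -129/5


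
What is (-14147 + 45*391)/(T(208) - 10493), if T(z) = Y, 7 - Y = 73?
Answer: -3448/10559 ≈ -0.32655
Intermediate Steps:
Y = -66 (Y = 7 - 1*73 = 7 - 73 = -66)
T(z) = -66
(-14147 + 45*391)/(T(208) - 10493) = (-14147 + 45*391)/(-66 - 10493) = (-14147 + 17595)/(-10559) = 3448*(-1/10559) = -3448/10559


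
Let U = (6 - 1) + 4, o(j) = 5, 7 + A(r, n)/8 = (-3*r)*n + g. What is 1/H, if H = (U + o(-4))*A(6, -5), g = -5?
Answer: 1/8736 ≈ 0.00011447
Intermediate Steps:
A(r, n) = -96 - 24*n*r (A(r, n) = -56 + 8*((-3*r)*n - 5) = -56 + 8*(-3*n*r - 5) = -56 + 8*(-5 - 3*n*r) = -56 + (-40 - 24*n*r) = -96 - 24*n*r)
U = 9 (U = 5 + 4 = 9)
H = 8736 (H = (9 + 5)*(-96 - 24*(-5)*6) = 14*(-96 + 720) = 14*624 = 8736)
1/H = 1/8736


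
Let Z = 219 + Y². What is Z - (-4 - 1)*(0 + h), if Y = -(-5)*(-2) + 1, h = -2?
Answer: 290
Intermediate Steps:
Y = -9 (Y = -5*2 + 1 = -10 + 1 = -9)
Z = 300 (Z = 219 + (-9)² = 219 + 81 = 300)
Z - (-4 - 1)*(0 + h) = 300 - (-4 - 1)*(0 - 2) = 300 - (-5)*(-2) = 300 - 1*10 = 300 - 10 = 290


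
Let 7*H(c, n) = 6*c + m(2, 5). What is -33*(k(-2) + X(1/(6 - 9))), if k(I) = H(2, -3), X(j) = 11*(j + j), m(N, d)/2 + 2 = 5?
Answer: 1100/7 ≈ 157.14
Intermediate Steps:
m(N, d) = 6 (m(N, d) = -4 + 2*5 = -4 + 10 = 6)
H(c, n) = 6/7 + 6*c/7 (H(c, n) = (6*c + 6)/7 = (6 + 6*c)/7 = 6/7 + 6*c/7)
X(j) = 22*j (X(j) = 11*(2*j) = 22*j)
k(I) = 18/7 (k(I) = 6/7 + (6/7)*2 = 6/7 + 12/7 = 18/7)
-33*(k(-2) + X(1/(6 - 9))) = -33*(18/7 + 22/(6 - 9)) = -33*(18/7 + 22/(-3)) = -33*(18/7 + 22*(-⅓)) = -33*(18/7 - 22/3) = -33*(-100/21) = 1100/7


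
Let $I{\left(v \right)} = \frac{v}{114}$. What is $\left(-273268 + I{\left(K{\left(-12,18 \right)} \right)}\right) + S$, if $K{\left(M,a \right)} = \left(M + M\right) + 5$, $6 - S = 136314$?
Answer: $- \frac{2457457}{6} \approx -4.0958 \cdot 10^{5}$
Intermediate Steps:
$S = -136308$ ($S = 6 - 136314 = -136308$)
$K{\left(M,a \right)} = 5 + 2 M$ ($K{\left(M,a \right)} = 2 M + 5 = 5 + 2 M$)
$I{\left(v \right)} = \frac{v}{114}$ ($I{\left(v \right)} = v \frac{1}{114} = \frac{v}{114}$)
$\left(-273268 + I{\left(K{\left(-12,18 \right)} \right)}\right) + S = \left(-273268 + \frac{5 + 2 \left(-12\right)}{114}\right) - 136308 = \left(-273268 + \frac{5 - 24}{114}\right) - 136308 = \left(-273268 + \frac{1}{114} \left(-19\right)\right) - 136308 = \left(-273268 - \frac{1}{6}\right) - 136308 = - \frac{1639609}{6} - 136308 = - \frac{2457457}{6}$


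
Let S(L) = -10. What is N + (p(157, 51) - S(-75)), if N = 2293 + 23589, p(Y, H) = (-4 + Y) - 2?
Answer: 26043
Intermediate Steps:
p(Y, H) = -6 + Y
N = 25882
N + (p(157, 51) - S(-75)) = 25882 + ((-6 + 157) - 1*(-10)) = 25882 + (151 + 10) = 25882 + 161 = 26043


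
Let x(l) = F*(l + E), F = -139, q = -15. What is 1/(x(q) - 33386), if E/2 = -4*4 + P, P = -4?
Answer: -1/25741 ≈ -3.8849e-5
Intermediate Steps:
E = -40 (E = 2*(-4*4 - 4) = 2*(-16 - 4) = 2*(-20) = -40)
x(l) = 5560 - 139*l (x(l) = -139*(l - 40) = -139*(-40 + l) = 5560 - 139*l)
1/(x(q) - 33386) = 1/((5560 - 139*(-15)) - 33386) = 1/((5560 + 2085) - 33386) = 1/(7645 - 33386) = 1/(-25741) = -1/25741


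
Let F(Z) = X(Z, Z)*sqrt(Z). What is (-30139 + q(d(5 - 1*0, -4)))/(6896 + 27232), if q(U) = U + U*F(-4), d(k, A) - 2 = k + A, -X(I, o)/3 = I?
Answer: -3767/4266 + I/474 ≈ -0.88303 + 0.0021097*I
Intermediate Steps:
X(I, o) = -3*I
F(Z) = -3*Z**(3/2) (F(Z) = (-3*Z)*sqrt(Z) = -3*Z**(3/2))
d(k, A) = 2 + A + k (d(k, A) = 2 + (k + A) = 2 + (A + k) = 2 + A + k)
q(U) = U + 24*I*U (q(U) = U + U*(-(-24)*I) = U + U*(24*I) = U + 24*I*U)
(-30139 + q(d(5 - 1*0, -4)))/(6896 + 27232) = (-30139 + (2 - 4 + (5 - 1*0))*(1 + 24*I))/(6896 + 27232) = (-30139 + (2 - 4 + (5 + 0))*(1 + 24*I))/34128 = (-30139 + (2 - 4 + 5)*(1 + 24*I))*(1/34128) = (-30139 + 3*(1 + 24*I))*(1/34128) = (-30139 + (3 + 72*I))*(1/34128) = (-30136 + 72*I)*(1/34128) = -3767/4266 + I/474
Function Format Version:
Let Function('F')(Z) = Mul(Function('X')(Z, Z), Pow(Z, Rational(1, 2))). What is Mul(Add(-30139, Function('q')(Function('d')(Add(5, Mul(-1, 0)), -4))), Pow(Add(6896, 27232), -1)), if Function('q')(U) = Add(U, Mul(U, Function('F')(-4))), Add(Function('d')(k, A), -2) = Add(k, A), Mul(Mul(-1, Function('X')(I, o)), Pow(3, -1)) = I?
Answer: Add(Rational(-3767, 4266), Mul(Rational(1, 474), I)) ≈ Add(-0.88303, Mul(0.0021097, I))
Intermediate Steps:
Function('X')(I, o) = Mul(-3, I)
Function('F')(Z) = Mul(-3, Pow(Z, Rational(3, 2))) (Function('F')(Z) = Mul(Mul(-3, Z), Pow(Z, Rational(1, 2))) = Mul(-3, Pow(Z, Rational(3, 2))))
Function('d')(k, A) = Add(2, A, k) (Function('d')(k, A) = Add(2, Add(k, A)) = Add(2, Add(A, k)) = Add(2, A, k))
Function('q')(U) = Add(U, Mul(24, I, U)) (Function('q')(U) = Add(U, Mul(U, Mul(-3, Pow(-4, Rational(3, 2))))) = Add(U, Mul(U, Mul(-3, Mul(-8, I)))) = Add(U, Mul(U, Mul(24, I))) = Add(U, Mul(24, I, U)))
Mul(Add(-30139, Function('q')(Function('d')(Add(5, Mul(-1, 0)), -4))), Pow(Add(6896, 27232), -1)) = Mul(Add(-30139, Mul(Add(2, -4, Add(5, Mul(-1, 0))), Add(1, Mul(24, I)))), Pow(Add(6896, 27232), -1)) = Mul(Add(-30139, Mul(Add(2, -4, Add(5, 0)), Add(1, Mul(24, I)))), Pow(34128, -1)) = Mul(Add(-30139, Mul(Add(2, -4, 5), Add(1, Mul(24, I)))), Rational(1, 34128)) = Mul(Add(-30139, Mul(3, Add(1, Mul(24, I)))), Rational(1, 34128)) = Mul(Add(-30139, Add(3, Mul(72, I))), Rational(1, 34128)) = Mul(Add(-30136, Mul(72, I)), Rational(1, 34128)) = Add(Rational(-3767, 4266), Mul(Rational(1, 474), I))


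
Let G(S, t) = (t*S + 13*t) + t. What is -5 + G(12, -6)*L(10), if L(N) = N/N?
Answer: -161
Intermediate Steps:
G(S, t) = 14*t + S*t (G(S, t) = (S*t + 13*t) + t = (13*t + S*t) + t = 14*t + S*t)
L(N) = 1
-5 + G(12, -6)*L(10) = -5 - 6*(14 + 12)*1 = -5 - 6*26*1 = -5 - 156*1 = -5 - 156 = -161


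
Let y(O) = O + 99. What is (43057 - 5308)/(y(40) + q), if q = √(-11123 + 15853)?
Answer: 5247111/14591 - 37749*√4730/14591 ≈ 181.68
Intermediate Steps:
y(O) = 99 + O
q = √4730 ≈ 68.775
(43057 - 5308)/(y(40) + q) = (43057 - 5308)/((99 + 40) + √4730) = 37749/(139 + √4730)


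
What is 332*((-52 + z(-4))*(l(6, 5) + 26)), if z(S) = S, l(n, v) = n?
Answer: -594944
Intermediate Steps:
332*((-52 + z(-4))*(l(6, 5) + 26)) = 332*((-52 - 4)*(6 + 26)) = 332*(-56*32) = 332*(-1792) = -594944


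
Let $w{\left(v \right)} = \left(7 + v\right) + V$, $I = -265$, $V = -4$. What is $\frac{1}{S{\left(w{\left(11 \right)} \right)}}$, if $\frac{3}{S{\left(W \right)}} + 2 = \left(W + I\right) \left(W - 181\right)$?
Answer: $\frac{41915}{3} \approx 13972.0$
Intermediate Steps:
$w{\left(v \right)} = 3 + v$ ($w{\left(v \right)} = \left(7 + v\right) - 4 = 3 + v$)
$S{\left(W \right)} = \frac{3}{-2 + \left(-265 + W\right) \left(-181 + W\right)}$ ($S{\left(W \right)} = \frac{3}{-2 + \left(W - 265\right) \left(W - 181\right)} = \frac{3}{-2 + \left(-265 + W\right) \left(-181 + W\right)}$)
$\frac{1}{S{\left(w{\left(11 \right)} \right)}} = \frac{1}{3 \frac{1}{47963 + \left(3 + 11\right)^{2} - 446 \left(3 + 11\right)}} = \frac{1}{3 \frac{1}{47963 + 14^{2} - 6244}} = \frac{1}{3 \frac{1}{47963 + 196 - 6244}} = \frac{1}{3 \cdot \frac{1}{41915}} = \frac{1}{\frac{3}{41915}} = \frac{41915}{3}$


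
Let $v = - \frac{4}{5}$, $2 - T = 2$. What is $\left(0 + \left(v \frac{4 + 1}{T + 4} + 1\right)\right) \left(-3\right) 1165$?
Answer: $0$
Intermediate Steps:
$T = 0$ ($T = 2 - 2 = 0$)
$v = - \frac{4}{5}$ ($v = \left(-4\right) \frac{1}{5} = - \frac{4}{5} \approx -0.8$)
$\left(0 + \left(v \frac{4 + 1}{T + 4} + 1\right)\right) \left(-3\right) 1165 = \left(0 + \left(- \frac{4 \frac{4 + 1}{0 + 4}}{5} + 1\right)\right) \left(-3\right) 1165 = \left(0 + \left(- \frac{4 \cdot \frac{5}{4}}{5} + 1\right)\right) \left(-3\right) 1165 = \left(0 + \left(- \frac{4 \cdot 5 \cdot \frac{1}{4}}{5} + 1\right)\right) \left(-3\right) 1165 = \left(0 + \left(\left(- \frac{4}{5}\right) \frac{5}{4} + 1\right)\right) \left(-3\right) 1165 = \left(0 + \left(-1 + 1\right)\right) \left(-3\right) 1165 = \left(0 + 0\right) \left(-3\right) 1165 = 0 \left(-3\right) 1165 = 0 \cdot 1165 = 0$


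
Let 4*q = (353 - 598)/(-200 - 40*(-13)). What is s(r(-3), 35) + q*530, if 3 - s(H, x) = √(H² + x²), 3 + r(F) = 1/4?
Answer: -12601/128 - √19721/4 ≈ -133.55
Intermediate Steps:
r(F) = -11/4 (r(F) = -3 + 1/4 = -3 + ¼ = -11/4)
s(H, x) = 3 - √(H² + x²)
q = -49/256 (q = ((353 - 598)/(-200 - 40*(-13)))/4 = (-245/(-200 + 520))/4 = (-245/320)/4 = (-245*1/320)/4 = (¼)*(-49/64) = -49/256 ≈ -0.19141)
s(r(-3), 35) + q*530 = (3 - √((-11/4)² + 35²)) - 49/256*530 = (3 - √(121/16 + 1225)) - 12985/128 = (3 - √(19721/16)) - 12985/128 = (3 - √19721/4) - 12985/128 = -12601/128 - √19721/4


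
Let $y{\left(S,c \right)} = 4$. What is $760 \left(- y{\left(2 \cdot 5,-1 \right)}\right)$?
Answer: $-3040$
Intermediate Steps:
$760 \left(- y{\left(2 \cdot 5,-1 \right)}\right) = 760 \left(\left(-1\right) 4\right) = 760 \left(-4\right) = -3040$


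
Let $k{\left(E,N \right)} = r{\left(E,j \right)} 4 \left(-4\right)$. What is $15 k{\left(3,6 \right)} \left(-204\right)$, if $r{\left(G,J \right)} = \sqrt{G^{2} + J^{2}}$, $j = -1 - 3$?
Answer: $244800$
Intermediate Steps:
$j = -4$ ($j = -1 - 3 = -4$)
$k{\left(E,N \right)} = - 16 \sqrt{16 + E^{2}}$ ($k{\left(E,N \right)} = \sqrt{E^{2} + \left(-4\right)^{2}} \cdot 4 \left(-4\right) = \sqrt{E^{2} + 16} \cdot 4 \left(-4\right) = \sqrt{16 + E^{2}} \cdot 4 \left(-4\right) = 4 \sqrt{16 + E^{2}} \left(-4\right) = - 16 \sqrt{16 + E^{2}}$)
$15 k{\left(3,6 \right)} \left(-204\right) = 15 \left(- 16 \sqrt{16 + 3^{2}}\right) \left(-204\right) = 15 \left(- 16 \sqrt{16 + 9}\right) \left(-204\right) = 15 \left(- 16 \sqrt{25}\right) \left(-204\right) = 15 \left(\left(-16\right) 5\right) \left(-204\right) = 15 \left(-80\right) \left(-204\right) = \left(-1200\right) \left(-204\right) = 244800$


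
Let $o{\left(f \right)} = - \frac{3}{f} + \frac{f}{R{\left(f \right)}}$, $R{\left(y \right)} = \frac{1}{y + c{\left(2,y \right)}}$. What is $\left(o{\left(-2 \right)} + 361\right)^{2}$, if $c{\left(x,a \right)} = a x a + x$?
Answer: $\frac{480249}{4} \approx 1.2006 \cdot 10^{5}$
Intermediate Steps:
$c{\left(x,a \right)} = x + x a^{2}$ ($c{\left(x,a \right)} = x a^{2} + x = x + x a^{2}$)
$R{\left(y \right)} = \frac{1}{2 + y + 2 y^{2}}$ ($R{\left(y \right)} = \frac{1}{y + 2 \left(1 + y^{2}\right)} = \frac{1}{y + \left(2 + 2 y^{2}\right)} = \frac{1}{2 + y + 2 y^{2}}$)
$o{\left(f \right)} = - \frac{3}{f} + f \left(2 + f + 2 f^{2}\right)$ ($o{\left(f \right)} = - \frac{3}{f} + \frac{f}{\frac{1}{2 + f + 2 f^{2}}} = - \frac{3}{f} + f \left(2 + f + 2 f^{2}\right)$)
$\left(o{\left(-2 \right)} + 361\right)^{2} = \left(\frac{-3 + \left(-2\right)^{2} \left(2 - 2 + 2 \left(-2\right)^{2}\right)}{-2} + 361\right)^{2} = \left(- \frac{-3 + 4 \left(2 - 2 + 2 \cdot 4\right)}{2} + 361\right)^{2} = \left(- \frac{-3 + 4 \left(2 - 2 + 8\right)}{2} + 361\right)^{2} = \left(- \frac{-3 + 4 \cdot 8}{2} + 361\right)^{2} = \left(- \frac{-3 + 32}{2} + 361\right)^{2} = \left(\left(- \frac{1}{2}\right) 29 + 361\right)^{2} = \left(- \frac{29}{2} + 361\right)^{2} = \left(\frac{693}{2}\right)^{2} = \frac{480249}{4}$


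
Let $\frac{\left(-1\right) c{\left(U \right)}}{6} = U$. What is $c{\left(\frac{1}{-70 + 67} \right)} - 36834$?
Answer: $-36832$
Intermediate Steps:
$c{\left(U \right)} = - 6 U$
$c{\left(\frac{1}{-70 + 67} \right)} - 36834 = - \frac{6}{-70 + 67} - 36834 = - \frac{6}{-3} - 36834 = \left(-6\right) \left(- \frac{1}{3}\right) - 36834 = 2 - 36834 = -36832$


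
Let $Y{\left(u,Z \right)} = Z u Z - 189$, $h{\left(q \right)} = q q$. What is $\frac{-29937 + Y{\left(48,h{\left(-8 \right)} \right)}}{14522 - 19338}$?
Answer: $- \frac{83241}{2408} \approx -34.569$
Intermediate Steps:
$h{\left(q \right)} = q^{2}$
$Y{\left(u,Z \right)} = -189 + u Z^{2}$ ($Y{\left(u,Z \right)} = u Z^{2} - 189 = -189 + u Z^{2}$)
$\frac{-29937 + Y{\left(48,h{\left(-8 \right)} \right)}}{14522 - 19338} = \frac{-29937 - \left(189 - 48 \left(\left(-8\right)^{2}\right)^{2}\right)}{14522 - 19338} = \frac{-29937 - \left(189 - 48 \cdot 64^{2}\right)}{-4816} = \left(-29937 + \left(-189 + 48 \cdot 4096\right)\right) \left(- \frac{1}{4816}\right) = \left(-29937 + \left(-189 + 196608\right)\right) \left(- \frac{1}{4816}\right) = \left(-29937 + 196419\right) \left(- \frac{1}{4816}\right) = 166482 \left(- \frac{1}{4816}\right) = - \frac{83241}{2408}$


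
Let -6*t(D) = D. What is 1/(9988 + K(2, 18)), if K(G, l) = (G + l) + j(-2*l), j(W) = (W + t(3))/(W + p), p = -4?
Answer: 80/800713 ≈ 9.9911e-5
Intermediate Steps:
t(D) = -D/6
j(W) = (-1/2 + W)/(-4 + W) (j(W) = (W - 1/6*3)/(W - 4) = (W - 1/2)/(-4 + W) = (-1/2 + W)/(-4 + W))
K(G, l) = G + l + (-1/2 - 2*l)/(-4 - 2*l) (K(G, l) = (G + l) + (-1/2 - 2*l)/(-4 - 2*l) = G + l + (-1/2 - 2*l)/(-4 - 2*l))
1/(9988 + K(2, 18)) = 1/(9988 + (1/4 + 18 + (2 + 18)*(2 + 18))/(2 + 18)) = 1/(9988 + (1/4 + 18 + 20*20)/20) = 1/(9988 + (1/4 + 18 + 400)/20) = 1/(9988 + (1/20)*(1673/4)) = 1/(9988 + 1673/80) = 1/(800713/80) = 80/800713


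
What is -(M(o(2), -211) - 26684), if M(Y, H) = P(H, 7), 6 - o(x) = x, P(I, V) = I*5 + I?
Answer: 27950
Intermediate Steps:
P(I, V) = 6*I (P(I, V) = 5*I + I = 6*I)
o(x) = 6 - x
M(Y, H) = 6*H
-(M(o(2), -211) - 26684) = -(6*(-211) - 26684) = -(-1266 - 26684) = -1*(-27950) = 27950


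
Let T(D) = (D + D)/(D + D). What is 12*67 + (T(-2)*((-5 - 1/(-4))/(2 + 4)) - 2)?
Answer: 19229/24 ≈ 801.21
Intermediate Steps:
T(D) = 1 (T(D) = (2*D)/((2*D)) = (2*D)*(1/(2*D)) = 1)
12*67 + (T(-2)*((-5 - 1/(-4))/(2 + 4)) - 2) = 12*67 + (1*((-5 - 1/(-4))/(2 + 4)) - 2) = 804 + (1*((-5 - 1*(-¼))/6) - 2) = 804 + (1*((-5 + ¼)*(⅙)) - 2) = 804 + (1*(-19/4*⅙) - 2) = 804 + (1*(-19/24) - 2) = 804 + (-19/24 - 2) = 804 - 67/24 = 19229/24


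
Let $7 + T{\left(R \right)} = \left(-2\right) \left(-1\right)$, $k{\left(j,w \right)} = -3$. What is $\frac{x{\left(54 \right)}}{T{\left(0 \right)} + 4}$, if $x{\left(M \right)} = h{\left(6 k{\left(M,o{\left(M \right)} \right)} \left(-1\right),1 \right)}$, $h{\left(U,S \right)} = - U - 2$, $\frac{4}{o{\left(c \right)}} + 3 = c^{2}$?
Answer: $20$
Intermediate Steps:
$o{\left(c \right)} = \frac{4}{-3 + c^{2}}$
$T{\left(R \right)} = -5$ ($T{\left(R \right)} = -7 - -2 = -7 + 2 = -5$)
$h{\left(U,S \right)} = -2 - U$
$x{\left(M \right)} = -20$ ($x{\left(M \right)} = -2 - 6 \left(-3\right) \left(-1\right) = -2 - \left(-18\right) \left(-1\right) = -2 - 18 = -20$)
$\frac{x{\left(54 \right)}}{T{\left(0 \right)} + 4} = \frac{1}{-5 + 4} \left(-20\right) = \frac{1}{-1} \left(-20\right) = \left(-1\right) \left(-20\right) = 20$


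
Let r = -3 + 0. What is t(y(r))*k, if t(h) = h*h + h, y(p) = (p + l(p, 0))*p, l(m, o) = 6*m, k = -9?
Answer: -36288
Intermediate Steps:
r = -3
y(p) = 7*p² (y(p) = (p + 6*p)*p = (7*p)*p = 7*p²)
t(h) = h + h² (t(h) = h² + h = h + h²)
t(y(r))*k = ((7*(-3)²)*(1 + 7*(-3)²))*(-9) = ((7*9)*(1 + 7*9))*(-9) = (63*(1 + 63))*(-9) = (63*64)*(-9) = 4032*(-9) = -36288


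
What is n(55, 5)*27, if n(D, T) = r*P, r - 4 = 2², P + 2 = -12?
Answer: -3024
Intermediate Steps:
P = -14 (P = -2 - 12 = -14)
r = 8 (r = 4 + 2² = 4 + 4 = 8)
n(D, T) = -112 (n(D, T) = 8*(-14) = -112)
n(55, 5)*27 = -112*27 = -3024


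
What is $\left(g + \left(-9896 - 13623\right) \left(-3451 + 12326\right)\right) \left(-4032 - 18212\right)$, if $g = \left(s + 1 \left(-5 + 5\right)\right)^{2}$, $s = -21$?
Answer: $4643005334896$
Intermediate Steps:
$g = 441$ ($g = \left(-21 + 1 \left(-5 + 5\right)\right)^{2} = \left(-21 + 1 \cdot 0\right)^{2} = \left(-21 + 0\right)^{2} = \left(-21\right)^{2} = 441$)
$\left(g + \left(-9896 - 13623\right) \left(-3451 + 12326\right)\right) \left(-4032 - 18212\right) = \left(441 + \left(-9896 - 13623\right) \left(-3451 + 12326\right)\right) \left(-4032 - 18212\right) = \left(441 - 208731125\right) \left(-22244\right) = \left(-208730684\right) \left(-22244\right) = 4643005334896$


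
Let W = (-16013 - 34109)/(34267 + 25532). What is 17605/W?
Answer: -1052761395/50122 ≈ -21004.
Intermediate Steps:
W = -50122/59799 ≈ -0.83817
17605/W = 17605/(-50122/59799) = 17605*(-59799/50122) = -1052761395/50122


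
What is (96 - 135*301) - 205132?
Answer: -245671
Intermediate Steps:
(96 - 135*301) - 205132 = (96 - 40635) - 205132 = -40539 - 205132 = -245671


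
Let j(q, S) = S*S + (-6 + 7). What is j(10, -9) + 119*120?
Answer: 14362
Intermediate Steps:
j(q, S) = 1 + S² (j(q, S) = S² + 1 = 1 + S²)
j(10, -9) + 119*120 = (1 + (-9)²) + 119*120 = (1 + 81) + 14280 = 82 + 14280 = 14362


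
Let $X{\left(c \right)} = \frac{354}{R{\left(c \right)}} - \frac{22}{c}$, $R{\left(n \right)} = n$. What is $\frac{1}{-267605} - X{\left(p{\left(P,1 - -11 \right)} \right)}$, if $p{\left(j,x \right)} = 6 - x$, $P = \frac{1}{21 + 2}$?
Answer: $\frac{44422427}{802815} \approx 55.333$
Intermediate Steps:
$P = \frac{1}{23} \approx 0.043478$
$X{\left(c \right)} = \frac{332}{c}$ ($X{\left(c \right)} = \frac{354}{c} - \frac{22}{c} = \frac{332}{c}$)
$\frac{1}{-267605} - X{\left(p{\left(P,1 - -11 \right)} \right)} = \frac{1}{-267605} - \frac{332}{6 - \left(1 - -11\right)} = - \frac{1}{267605} - \frac{332}{6 - \left(1 + 11\right)} = - \frac{1}{267605} - \frac{332}{6 - 12} = - \frac{1}{267605} - \frac{332}{-6} = - \frac{1}{267605} - 332 \left(- \frac{1}{6}\right) = - \frac{1}{267605} - - \frac{166}{3} = - \frac{1}{267605} + \frac{166}{3} = \frac{44422427}{802815}$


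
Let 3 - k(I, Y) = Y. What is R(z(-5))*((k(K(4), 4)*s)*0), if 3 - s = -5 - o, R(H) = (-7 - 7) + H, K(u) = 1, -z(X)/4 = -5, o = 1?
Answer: 0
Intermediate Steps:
z(X) = 20 (z(X) = -4*(-5) = 20)
k(I, Y) = 3 - Y
R(H) = -14 + H
s = 9 (s = 3 - (-5 - 1*1) = 3 - (-5 - 1) = 3 - 1*(-6) = 3 + 6 = 9)
R(z(-5))*((k(K(4), 4)*s)*0) = (-14 + 20)*(((3 - 1*4)*9)*0) = 6*(((3 - 4)*9)*0) = 6*(-1*9*0) = 6*(-9*0) = 6*0 = 0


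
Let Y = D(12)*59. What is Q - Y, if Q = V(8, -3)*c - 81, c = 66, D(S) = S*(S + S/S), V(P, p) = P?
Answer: -8757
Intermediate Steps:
D(S) = S*(1 + S) (D(S) = S*(S + 1) = S*(1 + S))
Q = 447 (Q = 8*66 - 81 = 528 - 81 = 447)
Y = 9204 (Y = (12*(1 + 12))*59 = (12*13)*59 = 156*59 = 9204)
Q - Y = 447 - 1*9204 = 447 - 9204 = -8757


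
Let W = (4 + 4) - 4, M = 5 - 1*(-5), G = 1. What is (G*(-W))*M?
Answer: -40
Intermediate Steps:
M = 10 (M = 5 + 5 = 10)
W = 4 (W = 8 - 4 = 4)
(G*(-W))*M = (1*(-1*4))*10 = (1*(-4))*10 = -4*10 = -40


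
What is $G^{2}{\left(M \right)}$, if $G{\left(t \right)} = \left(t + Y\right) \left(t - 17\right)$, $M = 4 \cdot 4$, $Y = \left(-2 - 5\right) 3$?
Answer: $25$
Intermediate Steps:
$Y = -21$ ($Y = \left(-7\right) 3 = -21$)
$M = 16$
$G{\left(t \right)} = \left(-21 + t\right) \left(-17 + t\right)$ ($G{\left(t \right)} = \left(t - 21\right) \left(t - 17\right) = \left(-21 + t\right) \left(-17 + t\right)$)
$G^{2}{\left(M \right)} = \left(357 + 16^{2} - 608\right)^{2} = \left(357 + 256 - 608\right)^{2} = 5^{2} = 25$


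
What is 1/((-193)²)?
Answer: 1/37249 ≈ 2.6846e-5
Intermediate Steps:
1/((-193)²) = 1/37249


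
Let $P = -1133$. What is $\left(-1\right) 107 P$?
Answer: $121231$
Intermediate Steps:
$\left(-1\right) 107 P = \left(-1\right) 107 \left(-1133\right) = \left(-107\right) \left(-1133\right) = 121231$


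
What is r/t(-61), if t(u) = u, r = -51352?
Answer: 51352/61 ≈ 841.84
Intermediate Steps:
r/t(-61) = -51352/(-61) = -51352*(-1/61) = 51352/61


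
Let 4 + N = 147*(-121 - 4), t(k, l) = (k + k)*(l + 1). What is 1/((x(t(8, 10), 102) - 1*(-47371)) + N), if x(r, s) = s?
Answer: 1/29094 ≈ 3.4371e-5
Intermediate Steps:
t(k, l) = 2*k*(1 + l) (t(k, l) = (2*k)*(1 + l) = 2*k*(1 + l))
N = -18379 (N = -4 + 147*(-121 - 4) = -4 + 147*(-125) = -4 - 18375 = -18379)
1/((x(t(8, 10), 102) - 1*(-47371)) + N) = 1/((102 - 1*(-47371)) - 18379) = 1/((102 + 47371) - 18379) = 1/(47473 - 18379) = 1/29094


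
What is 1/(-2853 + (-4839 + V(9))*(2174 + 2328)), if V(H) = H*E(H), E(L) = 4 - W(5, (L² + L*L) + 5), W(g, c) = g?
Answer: -1/21828549 ≈ -4.5812e-8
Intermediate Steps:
E(L) = -1 (E(L) = 4 - 1*5 = 4 - 5 = -1)
V(H) = -H (V(H) = H*(-1) = -H)
1/(-2853 + (-4839 + V(9))*(2174 + 2328)) = 1/(-2853 + (-4839 - 1*9)*(2174 + 2328)) = 1/(-2853 + (-4839 - 9)*4502) = 1/(-2853 - 4848*4502) = 1/(-2853 - 21825696) = 1/(-21828549) = -1/21828549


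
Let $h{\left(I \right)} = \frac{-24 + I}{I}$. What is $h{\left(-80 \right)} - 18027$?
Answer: $- \frac{180257}{10} \approx -18026.0$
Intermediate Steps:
$h{\left(I \right)} = \frac{-24 + I}{I}$
$h{\left(-80 \right)} - 18027 = \frac{-24 - 80}{-80} - 18027 = \left(- \frac{1}{80}\right) \left(-104\right) - 18027 = \frac{13}{10} - 18027 = - \frac{180257}{10}$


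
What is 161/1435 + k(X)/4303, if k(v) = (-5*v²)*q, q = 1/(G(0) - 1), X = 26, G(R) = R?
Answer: 60913/67855 ≈ 0.89769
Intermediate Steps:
q = -1 (q = 1/(0 - 1) = 1/(-1) = -1)
k(v) = 5*v² (k(v) = -5*v²*(-1) = 5*v²)
161/1435 + k(X)/4303 = 161/1435 + (5*26²)/4303 = 161*(1/1435) + (5*676)*(1/4303) = 23/205 + 3380*(1/4303) = 23/205 + 260/331 = 60913/67855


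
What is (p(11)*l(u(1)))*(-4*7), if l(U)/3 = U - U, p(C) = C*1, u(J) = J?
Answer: 0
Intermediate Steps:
p(C) = C
l(U) = 0 (l(U) = 3*(U - U) = 3*0 = 0)
(p(11)*l(u(1)))*(-4*7) = (11*0)*(-4*7) = 0*(-28) = 0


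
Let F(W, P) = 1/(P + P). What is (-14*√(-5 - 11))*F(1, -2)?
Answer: 14*I ≈ 14.0*I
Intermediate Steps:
F(W, P) = 1/(2*P)
(-14*√(-5 - 11))*F(1, -2) = (-14*√(-5 - 11))*((½)/(-2)) = (-56*I)*((½)*(-½)) = -56*I*(-¼) = 14*I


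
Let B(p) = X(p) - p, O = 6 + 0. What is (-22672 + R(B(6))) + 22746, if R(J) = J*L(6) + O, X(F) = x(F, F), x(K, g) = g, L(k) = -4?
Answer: 80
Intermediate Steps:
X(F) = F
O = 6
B(p) = 0 (B(p) = p - p = 0)
R(J) = 6 - 4*J (R(J) = J*(-4) + 6 = -4*J + 6 = 6 - 4*J)
(-22672 + R(B(6))) + 22746 = (-22672 + (6 - 4*0)) + 22746 = (-22672 + (6 + 0)) + 22746 = (-22672 + 6) + 22746 = -22666 + 22746 = 80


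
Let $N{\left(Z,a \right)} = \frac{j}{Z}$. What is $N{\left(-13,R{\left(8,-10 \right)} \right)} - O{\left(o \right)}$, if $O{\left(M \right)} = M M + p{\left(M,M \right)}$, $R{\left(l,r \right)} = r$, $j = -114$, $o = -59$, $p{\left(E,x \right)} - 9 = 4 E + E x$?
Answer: $- \frac{87441}{13} \approx -6726.2$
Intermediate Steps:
$p{\left(E,x \right)} = 9 + 4 E + E x$ ($p{\left(E,x \right)} = 9 + \left(4 E + E x\right) = 9 + 4 E + E x$)
$O{\left(M \right)} = 9 + 2 M^{2} + 4 M$ ($O{\left(M \right)} = M M + \left(9 + 4 M + M M\right) = M^{2} + \left(9 + 4 M + M^{2}\right) = M^{2} + \left(9 + M^{2} + 4 M\right) = 9 + 2 M^{2} + 4 M$)
$N{\left(Z,a \right)} = - \frac{114}{Z}$
$N{\left(-13,R{\left(8,-10 \right)} \right)} - O{\left(o \right)} = - \frac{114}{-13} - \left(9 + 2 \left(-59\right)^{2} + 4 \left(-59\right)\right) = \left(-114\right) \left(- \frac{1}{13}\right) - \left(9 + 2 \cdot 3481 - 236\right) = \frac{114}{13} - \left(9 + 6962 - 236\right) = \frac{114}{13} - 6735 = - \frac{87441}{13}$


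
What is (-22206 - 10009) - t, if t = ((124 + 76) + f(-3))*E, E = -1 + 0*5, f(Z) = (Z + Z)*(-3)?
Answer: -31997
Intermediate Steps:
f(Z) = -6*Z (f(Z) = (2*Z)*(-3) = -6*Z)
E = -1 (E = -1 + 0 = -1)
t = -218 (t = ((124 + 76) - 6*(-3))*(-1) = (200 + 18)*(-1) = 218*(-1) = -218)
(-22206 - 10009) - t = (-22206 - 10009) - 1*(-218) = -32215 + 218 = -31997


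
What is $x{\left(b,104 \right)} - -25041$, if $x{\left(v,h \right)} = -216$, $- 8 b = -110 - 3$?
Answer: $24825$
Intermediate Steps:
$b = \frac{113}{8}$ ($b = - \frac{-110 - 3}{8} = \left(- \frac{1}{8}\right) \left(-113\right) = \frac{113}{8} \approx 14.125$)
$x{\left(b,104 \right)} - -25041 = -216 - -25041 = -216 + 25041 = 24825$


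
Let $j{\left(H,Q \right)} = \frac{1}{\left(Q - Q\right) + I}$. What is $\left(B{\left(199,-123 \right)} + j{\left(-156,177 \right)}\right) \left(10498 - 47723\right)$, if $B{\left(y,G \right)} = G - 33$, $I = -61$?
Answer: $\frac{354270325}{61} \approx 5.8077 \cdot 10^{6}$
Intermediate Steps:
$B{\left(y,G \right)} = -33 + G$ ($B{\left(y,G \right)} = G - 33 = -33 + G$)
$j{\left(H,Q \right)} = - \frac{1}{61}$ ($j{\left(H,Q \right)} = \frac{1}{\left(Q - Q\right) - 61} = \frac{1}{0 - 61} = \frac{1}{-61} = - \frac{1}{61}$)
$\left(B{\left(199,-123 \right)} + j{\left(-156,177 \right)}\right) \left(10498 - 47723\right) = \left(\left(-33 - 123\right) - \frac{1}{61}\right) \left(10498 - 47723\right) = \left(-156 - \frac{1}{61}\right) \left(-37225\right) = \left(- \frac{9517}{61}\right) \left(-37225\right) = \frac{354270325}{61}$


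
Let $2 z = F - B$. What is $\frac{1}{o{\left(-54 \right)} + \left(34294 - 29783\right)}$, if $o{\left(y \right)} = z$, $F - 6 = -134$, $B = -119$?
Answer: $\frac{2}{9013} \approx 0.0002219$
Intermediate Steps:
$F = -128$ ($F = 6 - 134 = -128$)
$z = - \frac{9}{2}$ ($z = \frac{-128 - -119}{2} = \frac{-128 + 119}{2} = \frac{1}{2} \left(-9\right) = - \frac{9}{2} \approx -4.5$)
$o{\left(y \right)} = - \frac{9}{2}$
$\frac{1}{o{\left(-54 \right)} + \left(34294 - 29783\right)} = \frac{1}{- \frac{9}{2} + \left(34294 - 29783\right)} = \frac{1}{- \frac{9}{2} + 4511} = \frac{1}{\frac{9013}{2}} = \frac{2}{9013}$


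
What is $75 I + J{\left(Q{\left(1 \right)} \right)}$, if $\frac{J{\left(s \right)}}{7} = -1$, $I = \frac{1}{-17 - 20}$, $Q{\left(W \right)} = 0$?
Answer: $- \frac{334}{37} \approx -9.027$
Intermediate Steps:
$I = - \frac{1}{37}$ ($I = \frac{1}{-37} = - \frac{1}{37} \approx -0.027027$)
$J{\left(s \right)} = -7$ ($J{\left(s \right)} = 7 \left(-1\right) = -7$)
$75 I + J{\left(Q{\left(1 \right)} \right)} = 75 \left(- \frac{1}{37}\right) - 7 = - \frac{75}{37} - 7 = - \frac{334}{37}$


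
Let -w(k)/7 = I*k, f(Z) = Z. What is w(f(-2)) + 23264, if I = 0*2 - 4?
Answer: 23208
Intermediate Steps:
I = -4 (I = 0 - 4 = -4)
w(k) = 28*k (w(k) = -(-28)*k = 28*k)
w(f(-2)) + 23264 = 28*(-2) + 23264 = -56 + 23264 = 23208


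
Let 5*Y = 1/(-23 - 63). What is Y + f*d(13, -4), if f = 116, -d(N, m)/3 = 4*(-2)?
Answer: 1197119/430 ≈ 2784.0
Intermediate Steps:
d(N, m) = 24 (d(N, m) = -12*(-2) = -3*(-8) = 24)
Y = -1/430 (Y = 1/(5*(-23 - 63)) = (⅕)/(-86) = (⅕)*(-1/86) = -1/430 ≈ -0.0023256)
Y + f*d(13, -4) = -1/430 + 116*24 = -1/430 + 2784 = 1197119/430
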